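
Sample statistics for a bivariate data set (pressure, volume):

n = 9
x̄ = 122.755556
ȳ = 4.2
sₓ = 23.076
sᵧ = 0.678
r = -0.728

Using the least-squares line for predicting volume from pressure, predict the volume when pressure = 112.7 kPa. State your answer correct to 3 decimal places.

4.415

b = r · sᵧ/sₓ = -0.728 · 0.678/23.076 = -0.021389
a = ȳ − b·x̄ = 4.2 − (-0.021389)·122.755556 = 6.825679
ŷ(112.7) = a + b·112.7 = 6.825679 + (-0.021389)·112.7 = 4.415083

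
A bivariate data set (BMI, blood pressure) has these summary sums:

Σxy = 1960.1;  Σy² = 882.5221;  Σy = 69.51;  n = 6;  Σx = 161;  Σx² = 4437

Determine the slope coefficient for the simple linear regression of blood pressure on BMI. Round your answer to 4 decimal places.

Sxx = Σx² − (Σx)²/n = 4437 − 4320.166667 = 116.833333
Sxy = Σxy − (Σx)(Σy)/n = 1960.1 − 1865.185 = 94.915
b = Sxy/Sxx = 94.915/116.833333 = 0.812397

0.8124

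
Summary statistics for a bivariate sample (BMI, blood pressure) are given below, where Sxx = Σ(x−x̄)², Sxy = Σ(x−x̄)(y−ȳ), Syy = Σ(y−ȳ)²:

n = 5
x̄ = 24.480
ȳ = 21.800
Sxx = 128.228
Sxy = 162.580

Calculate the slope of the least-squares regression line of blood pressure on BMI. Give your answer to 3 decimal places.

1.268

b = Sxy/Sxx = 162.58/128.228 = 1.267898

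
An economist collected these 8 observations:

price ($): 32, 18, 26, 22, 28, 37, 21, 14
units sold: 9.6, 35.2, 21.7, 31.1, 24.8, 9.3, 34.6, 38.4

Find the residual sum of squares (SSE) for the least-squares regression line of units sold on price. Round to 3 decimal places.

n = 8, Σx = 198, Σy = 204.7, Σxy = 4491.9, Σx² = 5298, Σy² = 6142.55
Sxx = Σx² − (Σx)²/n = 5298 − 4900.5 = 397.5
Sxy = Σxy − (Σx)(Σy)/n = 4491.9 − 5066.325 = -574.425
Syy = Σy² − (Σy)²/n = 6142.55 − 5237.76125 = 904.78875
b = Sxy/Sxx = -574.425/397.5 = -1.445094
SSE = Syy − b·Sxy = 904.78875 − (-1.445094)·(-574.425) = 74.690434

74.690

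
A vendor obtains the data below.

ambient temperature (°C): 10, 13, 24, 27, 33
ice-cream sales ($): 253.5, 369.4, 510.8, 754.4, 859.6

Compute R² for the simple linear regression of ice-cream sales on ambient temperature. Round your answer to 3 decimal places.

n = 5, Σx = 107, Σy = 2747.7, Σxy = 68332, Σx² = 2663, Σy² = 1769666.77
Sxx = Σx² − (Σx)²/n = 2663 − 2289.8 = 373.2
Sxy = Σxy − (Σx)(Σy)/n = 68332 − 58800.78 = 9531.22
Syy = Σy² − (Σy)²/n = 1769666.77 − 1509971.058 = 259695.712
R² = Sxy²/(Sxx·Syy) = (9531.22)²/(373.2·259695.712) = 0.937326

0.937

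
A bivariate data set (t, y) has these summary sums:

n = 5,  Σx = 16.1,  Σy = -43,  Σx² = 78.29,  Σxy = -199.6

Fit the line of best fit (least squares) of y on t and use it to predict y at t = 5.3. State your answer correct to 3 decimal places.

Sxx = Σx² − (Σx)²/n = 78.29 − 51.842 = 26.448
Sxy = Σxy − (Σx)(Σy)/n = -199.6 − (-138.46) = -61.14
b = Sxy/Sxx = -61.14/26.448 = -2.311706
a = ȳ − b·x̄ = -8.6 − (-2.311706)·3.22 = -1.156307
ŷ(5.3) = a + b·5.3 = -1.156307 + (-2.311706)·5.3 = -13.408348

-13.408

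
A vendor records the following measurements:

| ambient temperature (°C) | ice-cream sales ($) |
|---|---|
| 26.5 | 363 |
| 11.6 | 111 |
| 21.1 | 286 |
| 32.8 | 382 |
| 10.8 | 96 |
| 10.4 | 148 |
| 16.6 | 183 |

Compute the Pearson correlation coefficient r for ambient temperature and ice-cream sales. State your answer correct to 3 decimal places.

0.969

n = 7, Σx = 129.8, Σy = 1569, Σxy = 35085.1, Σx² = 2858.22, Σy² = 436419
Sxx = Σx² − (Σx)²/n = 2858.22 − 2406.862857 = 451.357143
Sxy = Σxy − (Σx)(Σy)/n = 35085.1 − 29093.742857 = 5991.357143
Syy = Σy² − (Σy)²/n = 436419 − 351680.142857 = 84738.857143
r = Sxy/√(Sxx·Syy) = 5991.357143/√(38247488.448980) = 5991.357143/6184.455388 = 0.968777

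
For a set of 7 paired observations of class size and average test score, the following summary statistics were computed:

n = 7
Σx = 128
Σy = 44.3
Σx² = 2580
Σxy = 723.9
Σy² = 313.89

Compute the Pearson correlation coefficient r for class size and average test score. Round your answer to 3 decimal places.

-0.962

Sxx = Σx² − (Σx)²/n = 2580 − 2340.571429 = 239.428571
Sxy = Σxy − (Σx)(Σy)/n = 723.9 − 810.057143 = -86.157143
Syy = Σy² − (Σy)²/n = 313.89 − 280.355714 = 33.534286
r = Sxy/√(Sxx·Syy) = -86.157143/√(8029.066122) = -86.157143/89.605056 = -0.961521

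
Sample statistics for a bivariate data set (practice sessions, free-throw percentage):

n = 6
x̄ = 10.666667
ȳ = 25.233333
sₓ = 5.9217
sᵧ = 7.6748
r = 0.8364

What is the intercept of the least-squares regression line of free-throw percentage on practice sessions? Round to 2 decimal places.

b = r · sᵧ/sₓ = 0.8364 · 7.6748/5.9217 = 1.084013
a = ȳ − b·x̄ = 25.233333 − 1.084013·10.666667 = 13.670522

13.67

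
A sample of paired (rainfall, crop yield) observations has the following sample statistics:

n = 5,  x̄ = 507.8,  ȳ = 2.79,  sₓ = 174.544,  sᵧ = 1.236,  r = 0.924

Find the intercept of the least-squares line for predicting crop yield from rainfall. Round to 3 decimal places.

-0.533

b = r · sᵧ/sₓ = 0.924 · 1.236/174.544 = 0.006543
a = ȳ − b·x̄ = 2.79 − 0.006543·507.8 = -0.532601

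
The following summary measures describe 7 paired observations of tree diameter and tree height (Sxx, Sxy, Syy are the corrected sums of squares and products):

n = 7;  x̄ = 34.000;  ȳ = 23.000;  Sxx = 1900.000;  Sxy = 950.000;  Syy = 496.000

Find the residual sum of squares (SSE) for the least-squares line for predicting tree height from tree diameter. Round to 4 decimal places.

b = Sxy/Sxx = 950/1900 = 0.5
SSE = Syy − b·Sxy = 496 − 0.5·950 = 21

21.0000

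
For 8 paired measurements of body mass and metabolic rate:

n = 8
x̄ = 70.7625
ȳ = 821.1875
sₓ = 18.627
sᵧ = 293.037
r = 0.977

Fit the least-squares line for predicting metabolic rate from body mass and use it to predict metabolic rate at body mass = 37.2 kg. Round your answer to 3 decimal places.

b = r · sᵧ/sₓ = 0.977 · 293.037/18.627 = 15.370009
a = ȳ − b·x̄ = 821.1875 − 15.370009·70.7625 = -266.432729
ŷ(37.2) = a + b·37.2 = -266.432729 + 15.370009·37.2 = 305.331589

305.332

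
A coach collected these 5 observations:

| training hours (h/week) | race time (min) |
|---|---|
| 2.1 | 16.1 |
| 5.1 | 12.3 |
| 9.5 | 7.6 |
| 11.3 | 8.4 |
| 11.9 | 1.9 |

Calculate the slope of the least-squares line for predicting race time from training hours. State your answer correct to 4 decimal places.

n = 5, Σx = 39.9, Σy = 46.3, Σxy = 286.27, Σx² = 389.97
Sxx = Σx² − (Σx)²/n = 389.97 − 318.402 = 71.568
Sxy = Σxy − (Σx)(Σy)/n = 286.27 − 369.474 = -83.204
b = Sxy/Sxx = -83.204/71.568 = -1.162587

-1.1626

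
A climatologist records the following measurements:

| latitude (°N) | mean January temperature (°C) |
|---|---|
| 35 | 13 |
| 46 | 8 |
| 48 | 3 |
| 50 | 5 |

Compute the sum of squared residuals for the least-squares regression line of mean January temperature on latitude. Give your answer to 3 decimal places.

n = 4, Σx = 179, Σy = 29, Σxy = 1217, Σx² = 8145, Σy² = 267
Sxx = Σx² − (Σx)²/n = 8145 − 8010.25 = 134.75
Sxy = Σxy − (Σx)(Σy)/n = 1217 − 1297.75 = -80.75
Syy = Σy² − (Σy)²/n = 267 − 210.25 = 56.75
b = Sxy/Sxx = -80.75/134.75 = -0.599258
SSE = Syy − b·Sxy = 56.75 − (-0.599258)·(-80.75) = 8.359926

8.360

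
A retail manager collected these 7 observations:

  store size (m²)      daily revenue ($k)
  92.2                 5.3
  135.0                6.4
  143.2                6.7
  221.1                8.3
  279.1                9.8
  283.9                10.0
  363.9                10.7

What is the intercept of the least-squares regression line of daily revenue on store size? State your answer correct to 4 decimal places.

n = 7, Σx = 1518.4, Σy = 57.2, Σxy = 13615.14, Σx² = 387036.52
Sxx = Σx² − (Σx)²/n = 387036.52 − 329362.651429 = 57673.868571
Sxy = Σxy − (Σx)(Σy)/n = 13615.14 − 12407.497143 = 1207.642857
b = Sxy/Sxx = 1207.642857/57673.868571 = 0.020939
a = ȳ − b·x̄ = 8.171429 − 0.020939·216.914286 = 3.629424

3.6294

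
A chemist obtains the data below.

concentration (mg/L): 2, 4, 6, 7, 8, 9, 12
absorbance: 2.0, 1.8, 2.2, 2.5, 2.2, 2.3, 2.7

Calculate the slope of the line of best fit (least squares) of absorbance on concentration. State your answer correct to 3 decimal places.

0.076

n = 7, Σx = 48, Σy = 15.7, Σxy = 112.6, Σx² = 394
Sxx = Σx² − (Σx)²/n = 394 − 329.142857 = 64.857143
Sxy = Σxy − (Σx)(Σy)/n = 112.6 − 107.657143 = 4.942857
b = Sxy/Sxx = 4.942857/64.857143 = 0.076211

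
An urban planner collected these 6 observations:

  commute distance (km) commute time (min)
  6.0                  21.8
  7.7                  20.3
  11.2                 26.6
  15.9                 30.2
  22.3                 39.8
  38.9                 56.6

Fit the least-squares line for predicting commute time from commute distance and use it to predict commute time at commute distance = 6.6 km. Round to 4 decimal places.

n = 6, Σx = 102, Σy = 195.3, Σxy = 4154.49, Σx² = 2484.04
Sxx = Σx² − (Σx)²/n = 2484.04 − 1734 = 750.04
Sxy = Σxy − (Σx)(Σy)/n = 4154.49 − 3320.1 = 834.39
b = Sxy/Sxx = 834.39/750.04 = 1.112461
a = ȳ − b·x̄ = 32.55 − 1.112461·17 = 13.638169
ŷ(6.6) = a + b·6.6 = 13.638169 + 1.112461·6.6 = 20.980409

20.9804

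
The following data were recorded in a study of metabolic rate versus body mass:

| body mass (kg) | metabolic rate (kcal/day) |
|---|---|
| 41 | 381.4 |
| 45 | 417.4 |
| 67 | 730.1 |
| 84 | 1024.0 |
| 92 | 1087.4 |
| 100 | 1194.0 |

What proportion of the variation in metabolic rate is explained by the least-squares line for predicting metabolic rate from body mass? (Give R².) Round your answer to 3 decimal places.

n = 6, Σx = 429, Σy = 4834.3, Σxy = 388793.9, Σx² = 33715, Σy² = 4509385.49
Sxx = Σx² − (Σx)²/n = 33715 − 30673.5 = 3041.5
Sxy = Σxy − (Σx)(Σy)/n = 388793.9 − 345652.45 = 43141.45
Syy = Σy² − (Σy)²/n = 4509385.49 − 3895076.081667 = 614309.408333
R² = Sxy²/(Sxx·Syy) = (43141.45)²/(3041.5·614309.408333) = 0.996126

0.996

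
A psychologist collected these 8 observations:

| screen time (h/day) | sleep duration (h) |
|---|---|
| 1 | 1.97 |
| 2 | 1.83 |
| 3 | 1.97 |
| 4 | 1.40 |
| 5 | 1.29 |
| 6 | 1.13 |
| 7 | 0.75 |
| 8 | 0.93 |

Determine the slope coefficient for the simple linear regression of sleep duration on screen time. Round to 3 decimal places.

n = 8, Σx = 36, Σy = 11.27, Σxy = 43.06, Σx² = 204
Sxx = Σx² − (Σx)²/n = 204 − 162 = 42
Sxy = Σxy − (Σx)(Σy)/n = 43.06 − 50.715 = -7.655
b = Sxy/Sxx = -7.655/42 = -0.182262

-0.182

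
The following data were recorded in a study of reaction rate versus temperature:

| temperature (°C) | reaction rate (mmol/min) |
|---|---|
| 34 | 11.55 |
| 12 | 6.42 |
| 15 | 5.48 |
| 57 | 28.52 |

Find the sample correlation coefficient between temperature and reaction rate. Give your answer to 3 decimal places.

n = 4, Σx = 118, Σy = 51.97, Σxy = 2177.58, Σx² = 4774, Σy² = 1018.0397
Sxx = Σx² − (Σx)²/n = 4774 − 3481 = 1293
Sxy = Σxy − (Σx)(Σy)/n = 2177.58 − 1533.115 = 644.465
Syy = Σy² − (Σy)²/n = 1018.0397 − 675.220225 = 342.819475
r = Sxy/√(Sxx·Syy) = 644.465/√(443265.581175) = 644.465/665.781932 = 0.967982

0.968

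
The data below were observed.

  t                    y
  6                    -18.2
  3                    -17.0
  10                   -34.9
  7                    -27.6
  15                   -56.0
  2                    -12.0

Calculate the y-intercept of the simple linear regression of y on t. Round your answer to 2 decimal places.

-3.97

n = 6, Σx = 43, Σy = -165.7, Σxy = -1566.4, Σx² = 423
Sxx = Σx² − (Σx)²/n = 423 − 308.166667 = 114.833333
Sxy = Σxy − (Σx)(Σy)/n = -1566.4 − (-1187.516667) = -378.883333
b = Sxy/Sxx = -378.883333/114.833333 = -3.299419
a = ȳ − b·x̄ = -27.616667 − (-3.299419)·7.166667 = -3.970827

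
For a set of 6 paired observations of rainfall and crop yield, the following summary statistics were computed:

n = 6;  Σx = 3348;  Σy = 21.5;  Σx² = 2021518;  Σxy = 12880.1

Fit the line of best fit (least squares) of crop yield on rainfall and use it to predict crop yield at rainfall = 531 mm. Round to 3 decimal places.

3.428

Sxx = Σx² − (Σx)²/n = 2021518 − 1868184 = 153334
Sxy = Σxy − (Σx)(Σy)/n = 12880.1 − 11997 = 883.1
b = Sxy/Sxx = 883.1/153334 = 0.005759
a = ȳ − b·x̄ = 3.583333 − 0.005759·558 = 0.369631
ŷ(531) = a + b·531 = 0.369631 + 0.005759·531 = 3.427832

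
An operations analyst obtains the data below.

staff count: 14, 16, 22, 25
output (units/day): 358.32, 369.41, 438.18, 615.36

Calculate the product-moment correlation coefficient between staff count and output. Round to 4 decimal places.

n = 4, Σx = 77, Σy = 1781.27, Σxy = 35951, Σx² = 1561, Σy² = 835526.6125
Sxx = Σx² − (Σx)²/n = 1561 − 1482.25 = 78.75
Sxy = Σxy − (Σx)(Σy)/n = 35951 − 34289.4475 = 1661.5525
Syy = Σy² − (Σy)²/n = 835526.6125 − 793230.703225 = 42295.909275
r = Sxy/√(Sxx·Syy) = 1661.5525/√(3330802.855406) = 1661.5525/1825.048727 = 0.910415

0.9104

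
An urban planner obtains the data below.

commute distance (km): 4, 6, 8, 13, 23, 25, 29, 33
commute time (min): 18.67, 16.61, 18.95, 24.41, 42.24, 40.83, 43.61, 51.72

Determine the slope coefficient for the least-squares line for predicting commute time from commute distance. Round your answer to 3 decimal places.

1.218

n = 8, Σx = 141, Σy = 257.04, Σxy = 5606.99, Σx² = 3369
Sxx = Σx² − (Σx)²/n = 3369 − 2485.125 = 883.875
Sxy = Σxy − (Σx)(Σy)/n = 5606.99 − 4530.33 = 1076.66
b = Sxy/Sxx = 1076.66/883.875 = 1.218113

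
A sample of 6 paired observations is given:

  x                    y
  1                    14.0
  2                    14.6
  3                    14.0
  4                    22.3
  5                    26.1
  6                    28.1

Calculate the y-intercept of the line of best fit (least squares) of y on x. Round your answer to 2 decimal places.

n = 6, Σx = 21, Σy = 119.1, Σxy = 473.5, Σx² = 91
Sxx = Σx² − (Σx)²/n = 91 − 73.5 = 17.5
Sxy = Σxy − (Σx)(Σy)/n = 473.5 − 416.85 = 56.65
b = Sxy/Sxx = 56.65/17.5 = 3.237143
a = ȳ − b·x̄ = 19.85 − 3.237143·3.5 = 8.52

8.52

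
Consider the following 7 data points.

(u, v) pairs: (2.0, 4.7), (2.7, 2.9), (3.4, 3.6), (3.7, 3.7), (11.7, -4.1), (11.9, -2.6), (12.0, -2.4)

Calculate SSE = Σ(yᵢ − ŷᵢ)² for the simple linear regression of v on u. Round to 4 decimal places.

3.6041

n = 7, Σx = 47.4, Σy = 5.8, Σxy = -64.55, Σx² = 459.04, Σy² = 86.48
Sxx = Σx² − (Σx)²/n = 459.04 − 320.965714 = 138.074286
Sxy = Σxy − (Σx)(Σy)/n = -64.55 − 39.274286 = -103.824286
Syy = Σy² − (Σy)²/n = 86.48 − 4.805714 = 81.674286
b = Sxy/Sxx = -103.824286/138.074286 = -0.751945
SSE = Syy − b·Sxy = 81.674286 − (-0.751945)·(-103.824286) = 3.604120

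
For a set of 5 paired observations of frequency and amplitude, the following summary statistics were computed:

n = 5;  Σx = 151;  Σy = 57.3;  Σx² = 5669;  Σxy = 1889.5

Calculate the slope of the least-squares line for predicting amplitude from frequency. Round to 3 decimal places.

Sxx = Σx² − (Σx)²/n = 5669 − 4560.2 = 1108.8
Sxy = Σxy − (Σx)(Σy)/n = 1889.5 − 1730.46 = 159.04
b = Sxy/Sxx = 159.04/1108.8 = 0.143434

0.143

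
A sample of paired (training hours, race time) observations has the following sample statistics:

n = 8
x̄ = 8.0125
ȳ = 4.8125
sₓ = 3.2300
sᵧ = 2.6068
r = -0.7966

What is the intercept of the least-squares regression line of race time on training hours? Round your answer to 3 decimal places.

9.964

b = r · sᵧ/sₓ = -0.7966 · 2.6068/3.23 = -0.642903
a = ȳ − b·x̄ = 4.8125 − (-0.642903)·8.0125 = 9.963761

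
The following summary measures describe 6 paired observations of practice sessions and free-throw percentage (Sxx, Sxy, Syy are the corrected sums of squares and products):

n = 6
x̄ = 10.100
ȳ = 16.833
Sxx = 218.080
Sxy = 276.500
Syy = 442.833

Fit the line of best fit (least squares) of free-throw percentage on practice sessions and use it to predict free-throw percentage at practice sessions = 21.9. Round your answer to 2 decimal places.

b = Sxy/Sxx = 276.5/218.08 = 1.267883
a = ȳ − b·x̄ = 16.833 − 1.267883·10.1 = 4.027378
ŷ(21.9) = a + b·21.9 = 4.027378 + 1.267883·21.9 = 31.794023

31.79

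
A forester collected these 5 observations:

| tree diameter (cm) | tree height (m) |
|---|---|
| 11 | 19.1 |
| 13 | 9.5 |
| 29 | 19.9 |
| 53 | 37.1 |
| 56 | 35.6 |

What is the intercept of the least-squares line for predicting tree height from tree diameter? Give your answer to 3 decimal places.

n = 5, Σx = 162, Σy = 121.2, Σxy = 4870.6, Σx² = 7076
Sxx = Σx² − (Σx)²/n = 7076 − 5248.8 = 1827.2
Sxy = Σxy − (Σx)(Σy)/n = 4870.6 − 3926.88 = 943.72
b = Sxy/Sxx = 943.72/1827.2 = 0.516484
a = ȳ − b·x̄ = 24.24 − 0.516484·32.4 = 7.505911

7.506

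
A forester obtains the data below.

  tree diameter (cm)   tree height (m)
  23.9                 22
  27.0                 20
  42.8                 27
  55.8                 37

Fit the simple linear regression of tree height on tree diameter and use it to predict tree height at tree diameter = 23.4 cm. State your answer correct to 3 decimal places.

19.615

n = 4, Σx = 149.5, Σy = 106, Σxy = 4286, Σx² = 6245.69
Sxx = Σx² − (Σx)²/n = 6245.69 − 5587.5625 = 658.1275
Sxy = Σxy − (Σx)(Σy)/n = 4286 − 3961.75 = 324.25
b = Sxy/Sxx = 324.25/658.1275 = 0.492686
a = ȳ − b·x̄ = 26.5 − 0.492686·37.375 = 8.085872
ŷ(23.4) = a + b·23.4 = 8.085872 + 0.492686·23.4 = 19.614718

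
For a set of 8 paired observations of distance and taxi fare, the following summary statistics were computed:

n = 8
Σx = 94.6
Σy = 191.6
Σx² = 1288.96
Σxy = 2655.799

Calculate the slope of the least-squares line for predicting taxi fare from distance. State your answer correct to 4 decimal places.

Sxx = Σx² − (Σx)²/n = 1288.96 − 1118.645 = 170.315
Sxy = Σxy − (Σx)(Σy)/n = 2655.799 − 2265.67 = 390.129
b = Sxy/Sxx = 390.129/170.315 = 2.290632

2.2906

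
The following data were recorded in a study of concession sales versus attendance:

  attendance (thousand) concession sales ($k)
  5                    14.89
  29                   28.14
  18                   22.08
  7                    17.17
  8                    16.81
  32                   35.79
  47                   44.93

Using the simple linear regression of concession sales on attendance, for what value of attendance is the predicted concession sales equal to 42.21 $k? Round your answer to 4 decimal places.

44.3333

n = 7, Σx = 146, Σy = 179.81, Σxy = 4799.61, Σx² = 4536
Sxx = Σx² − (Σx)²/n = 4536 − 3045.142857 = 1490.857143
Sxy = Σxy − (Σx)(Σy)/n = 4799.61 − 3750.322857 = 1049.287143
b = Sxy/Sxx = 1049.287143/1490.857143 = 0.703815
a = ȳ − b·x̄ = 25.687143 − 0.703815·20.857143 = 11.007580
Set a + b·x = 42.21: x = (42.21 − 11.007580) / 0.703815 = 44.333290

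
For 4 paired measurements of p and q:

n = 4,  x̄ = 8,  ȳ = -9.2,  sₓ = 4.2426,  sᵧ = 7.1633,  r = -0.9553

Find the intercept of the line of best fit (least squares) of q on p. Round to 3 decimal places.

3.704

b = r · sᵧ/sₓ = -0.9553 · 7.1633/4.2426 = -1.612950
a = ȳ − b·x̄ = -9.2 − (-1.612950)·8 = 3.703598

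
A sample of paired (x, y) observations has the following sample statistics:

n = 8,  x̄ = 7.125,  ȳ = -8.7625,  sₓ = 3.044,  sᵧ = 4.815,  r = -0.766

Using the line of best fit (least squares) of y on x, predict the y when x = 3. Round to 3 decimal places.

b = r · sᵧ/sₓ = -0.766 · 4.815/3.044 = -1.211659
a = ȳ − b·x̄ = -8.7625 − (-1.211659)·7.125 = -0.129430
ŷ(3) = a + b·3 = -0.129430 + (-1.211659)·3 = -3.764407

-3.764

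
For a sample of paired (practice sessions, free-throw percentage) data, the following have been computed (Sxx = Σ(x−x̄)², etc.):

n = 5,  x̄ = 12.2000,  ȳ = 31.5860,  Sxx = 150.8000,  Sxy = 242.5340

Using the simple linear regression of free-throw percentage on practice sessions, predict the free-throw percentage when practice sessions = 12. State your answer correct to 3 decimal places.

b = Sxy/Sxx = 242.534/150.8 = 1.608316
a = ȳ − b·x̄ = 31.586 − 1.608316·12.2 = 11.964549
ŷ(12) = a + b·12 = 11.964549 + 1.608316·12 = 31.264337

31.264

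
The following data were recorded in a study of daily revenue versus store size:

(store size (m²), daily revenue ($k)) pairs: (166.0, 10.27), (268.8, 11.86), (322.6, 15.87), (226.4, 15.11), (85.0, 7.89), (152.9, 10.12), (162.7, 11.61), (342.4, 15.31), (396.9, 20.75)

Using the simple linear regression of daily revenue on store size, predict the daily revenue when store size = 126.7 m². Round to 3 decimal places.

9.397

n = 9, Σx = 2123.7, Σy = 118.79, Σxy = 31018.118, Σx² = 586979.23
Sxx = Σx² − (Σx)²/n = 586979.23 − 501122.41 = 85856.82
Sxy = Σxy − (Σx)(Σy)/n = 31018.118 − 28030.480333 = 2987.637667
b = Sxy/Sxx = 2987.637667/85856.82 = 0.034798
a = ȳ − b·x̄ = 13.198889 − 0.034798·235.966667 = 4.987743
ŷ(126.7) = a + b·126.7 = 4.987743 + 0.034798·126.7 = 9.396638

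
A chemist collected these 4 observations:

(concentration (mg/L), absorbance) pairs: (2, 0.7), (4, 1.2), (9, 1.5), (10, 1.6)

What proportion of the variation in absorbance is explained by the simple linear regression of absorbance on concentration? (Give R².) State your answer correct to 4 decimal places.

n = 4, Σx = 25, Σy = 5, Σxy = 35.7, Σx² = 201, Σy² = 6.74
Sxx = Σx² − (Σx)²/n = 201 − 156.25 = 44.75
Sxy = Σxy − (Σx)(Σy)/n = 35.7 − 31.25 = 4.45
Syy = Σy² − (Σy)²/n = 6.74 − 6.25 = 0.49
R² = Sxy²/(Sxx·Syy) = (4.45)²/(44.75·0.49) = 0.903090

0.9031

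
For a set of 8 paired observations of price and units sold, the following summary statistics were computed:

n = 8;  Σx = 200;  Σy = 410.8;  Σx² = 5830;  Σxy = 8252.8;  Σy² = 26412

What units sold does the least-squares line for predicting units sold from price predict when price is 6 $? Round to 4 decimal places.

Sxx = Σx² − (Σx)²/n = 5830 − 5000 = 830
Sxy = Σxy − (Σx)(Σy)/n = 8252.8 − 10270 = -2017.2
b = Sxy/Sxx = -2017.2/830 = -2.430361
a = ȳ − b·x̄ = 51.35 − (-2.430361)·25 = 112.109036
ŷ(6) = a + b·6 = 112.109036 + (-2.430361)·6 = 97.526867

97.5269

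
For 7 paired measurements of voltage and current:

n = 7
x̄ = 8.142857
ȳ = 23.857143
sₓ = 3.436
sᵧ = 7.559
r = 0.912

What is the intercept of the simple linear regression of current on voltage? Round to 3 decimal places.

b = r · sᵧ/sₓ = 0.912 · 7.559/3.436 = 2.006347
a = ȳ − b·x̄ = 23.857143 − 2.006347·8.142857 = 7.519747

7.520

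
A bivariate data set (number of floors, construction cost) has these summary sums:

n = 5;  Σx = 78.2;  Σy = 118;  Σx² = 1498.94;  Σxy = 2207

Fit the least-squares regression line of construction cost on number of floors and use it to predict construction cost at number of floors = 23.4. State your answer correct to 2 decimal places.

33.77

Sxx = Σx² − (Σx)²/n = 1498.94 − 1223.048 = 275.892
Sxy = Σxy − (Σx)(Σy)/n = 2207 − 1845.52 = 361.48
b = Sxy/Sxx = 361.48/275.892 = 1.310223
a = ȳ − b·x̄ = 23.6 − 1.310223·15.64 = 3.108115
ŷ(23.4) = a + b·23.4 = 3.108115 + 1.310223·23.4 = 33.767329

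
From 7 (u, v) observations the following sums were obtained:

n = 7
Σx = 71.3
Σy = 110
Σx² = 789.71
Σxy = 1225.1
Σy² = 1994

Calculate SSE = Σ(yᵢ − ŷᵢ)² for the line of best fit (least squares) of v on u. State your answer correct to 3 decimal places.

92.806

Sxx = Σx² − (Σx)²/n = 789.71 − 726.241429 = 63.468571
Sxy = Σxy − (Σx)(Σy)/n = 1225.1 − 1120.428571 = 104.671429
Syy = Σy² − (Σy)²/n = 1994 − 1728.571429 = 265.428571
b = Sxy/Sxx = 104.671429/63.468571 = 1.649185
SSE = Syy − b·Sxy = 265.428571 − 1.649185·104.671429 = 92.806001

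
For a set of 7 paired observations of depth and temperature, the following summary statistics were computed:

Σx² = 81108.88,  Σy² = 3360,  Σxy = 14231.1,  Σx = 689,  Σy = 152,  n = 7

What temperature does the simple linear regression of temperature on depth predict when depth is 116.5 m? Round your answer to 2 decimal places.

Sxx = Σx² − (Σx)²/n = 81108.88 − 67817.285714 = 13291.594286
Sxy = Σxy − (Σx)(Σy)/n = 14231.1 − 14961.142857 = -730.042857
b = Sxy/Sxx = -730.042857/13291.594286 = -0.054925
a = ȳ − b·x̄ = 21.714286 − (-0.054925)·98.428571 = 27.120490
ŷ(116.5) = a + b·116.5 = 27.120490 + (-0.054925)·116.5 = 20.721710

20.72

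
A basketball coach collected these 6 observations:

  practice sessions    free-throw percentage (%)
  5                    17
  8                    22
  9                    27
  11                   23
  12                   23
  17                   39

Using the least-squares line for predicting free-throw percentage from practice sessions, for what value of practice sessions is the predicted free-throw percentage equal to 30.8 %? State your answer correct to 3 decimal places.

n = 6, Σx = 62, Σy = 151, Σxy = 1696, Σx² = 724
Sxx = Σx² − (Σx)²/n = 724 − 640.666667 = 83.333333
Sxy = Σxy − (Σx)(Σy)/n = 1696 − 1560.333333 = 135.666667
b = Sxy/Sxx = 135.666667/83.333333 = 1.628
a = ȳ − b·x̄ = 25.166667 − 1.628·10.333333 = 8.344
Set a + b·x = 30.8: x = (30.8 − 8.344) / 1.628 = 13.793612

13.794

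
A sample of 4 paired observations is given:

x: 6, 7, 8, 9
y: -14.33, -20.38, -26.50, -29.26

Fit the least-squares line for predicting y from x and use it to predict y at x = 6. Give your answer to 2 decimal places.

-14.98

n = 4, Σx = 30, Σy = -90.47, Σxy = -703.98, Σx² = 230
Sxx = Σx² − (Σx)²/n = 230 − 225 = 5
Sxy = Σxy − (Σx)(Σy)/n = -703.98 − (-678.525) = -25.455
b = Sxy/Sxx = -25.455/5 = -5.091
a = ȳ − b·x̄ = -22.6175 − (-5.091)·7.5 = 15.565
ŷ(6) = a + b·6 = 15.565 + (-5.091)·6 = -14.981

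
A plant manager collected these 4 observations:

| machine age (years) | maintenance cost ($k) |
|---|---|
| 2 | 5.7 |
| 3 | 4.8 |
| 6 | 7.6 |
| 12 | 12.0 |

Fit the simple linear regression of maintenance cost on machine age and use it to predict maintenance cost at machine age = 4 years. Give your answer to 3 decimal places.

6.306

n = 4, Σx = 23, Σy = 30.1, Σxy = 215.4, Σx² = 193
Sxx = Σx² − (Σx)²/n = 193 − 132.25 = 60.75
Sxy = Σxy − (Σx)(Σy)/n = 215.4 − 173.075 = 42.325
b = Sxy/Sxx = 42.325/60.75 = 0.696708
a = ȳ − b·x̄ = 7.525 − 0.696708·5.75 = 3.518930
ŷ(4) = a + b·4 = 3.518930 + 0.696708·4 = 6.305761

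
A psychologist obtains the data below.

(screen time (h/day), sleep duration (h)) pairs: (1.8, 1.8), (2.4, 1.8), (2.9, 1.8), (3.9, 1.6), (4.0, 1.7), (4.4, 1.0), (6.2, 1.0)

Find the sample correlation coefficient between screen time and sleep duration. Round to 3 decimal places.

n = 7, Σx = 25.6, Σy = 10.7, Σxy = 36.42, Σx² = 106.42, Σy² = 17.17
Sxx = Σx² − (Σx)²/n = 106.42 − 93.622857 = 12.797143
Sxy = Σxy − (Σx)(Σy)/n = 36.42 − 39.131429 = -2.711429
Syy = Σy² − (Σy)²/n = 17.17 − 16.355714 = 0.814286
r = Sxy/√(Sxx·Syy) = -2.711429/√(10.420531) = -2.711429/3.228085 = -0.839950

-0.840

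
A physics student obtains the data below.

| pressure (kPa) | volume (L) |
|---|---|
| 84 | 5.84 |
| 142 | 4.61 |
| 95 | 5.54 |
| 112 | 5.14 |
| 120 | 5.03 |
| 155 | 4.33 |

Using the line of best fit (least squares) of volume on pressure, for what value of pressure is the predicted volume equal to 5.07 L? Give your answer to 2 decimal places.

118.56

n = 6, Σx = 708, Σy = 30.49, Σxy = 3521.91, Σx² = 87214
Sxx = Σx² − (Σx)²/n = 87214 − 83544 = 3670
Sxy = Σxy − (Σx)(Σy)/n = 3521.91 − 3597.82 = -75.91
b = Sxy/Sxx = -75.91/3670 = -0.020684
a = ȳ − b·x̄ = 5.081667 − (-0.020684)·118 = 7.522370
Set a + b·x = 5.07: x = (5.07 − 7.522370) / (-0.020684) = 118.564045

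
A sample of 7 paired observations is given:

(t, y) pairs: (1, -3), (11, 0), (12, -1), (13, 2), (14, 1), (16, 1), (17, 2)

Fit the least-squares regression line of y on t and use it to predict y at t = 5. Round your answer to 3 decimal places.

-1.839

n = 7, Σx = 84, Σy = 2, Σxy = 75, Σx² = 1176
Sxx = Σx² − (Σx)²/n = 1176 − 1008 = 168
Sxy = Σxy − (Σx)(Σy)/n = 75 − 24 = 51
b = Sxy/Sxx = 51/168 = 0.303571
a = ȳ − b·x̄ = 0.285714 − 0.303571·12 = -3.357143
ŷ(5) = a + b·5 = -3.357143 + 0.303571·5 = -1.839286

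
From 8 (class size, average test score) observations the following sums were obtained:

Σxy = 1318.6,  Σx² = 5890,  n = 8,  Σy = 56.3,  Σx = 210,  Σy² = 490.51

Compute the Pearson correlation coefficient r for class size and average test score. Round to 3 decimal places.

-0.844

Sxx = Σx² − (Σx)²/n = 5890 − 5512.5 = 377.5
Sxy = Σxy − (Σx)(Σy)/n = 1318.6 − 1477.875 = -159.275
Syy = Σy² − (Σy)²/n = 490.51 − 396.21125 = 94.29875
r = Sxy/√(Sxx·Syy) = -159.275/√(35597.778125) = -159.275/188.673735 = -0.844182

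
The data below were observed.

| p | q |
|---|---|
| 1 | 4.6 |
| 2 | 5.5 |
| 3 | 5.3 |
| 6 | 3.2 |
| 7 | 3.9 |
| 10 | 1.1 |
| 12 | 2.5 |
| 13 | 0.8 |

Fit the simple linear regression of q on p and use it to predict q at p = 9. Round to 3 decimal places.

2.567

n = 8, Σx = 54, Σy = 26.9, Σxy = 129.4, Σx² = 512
Sxx = Σx² − (Σx)²/n = 512 − 364.5 = 147.5
Sxy = Σxy − (Σx)(Σy)/n = 129.4 − 181.575 = -52.175
b = Sxy/Sxx = -52.175/147.5 = -0.353729
a = ȳ − b·x̄ = 3.3625 − (-0.353729)·6.75 = 5.750169
ŷ(9) = a + b·9 = 5.750169 + (-0.353729)·9 = 2.566610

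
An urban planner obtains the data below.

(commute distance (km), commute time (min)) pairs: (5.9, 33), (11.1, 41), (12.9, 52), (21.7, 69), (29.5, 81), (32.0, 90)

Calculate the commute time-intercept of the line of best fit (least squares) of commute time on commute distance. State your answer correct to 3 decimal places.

n = 6, Σx = 113.1, Σy = 366, Σxy = 8087.4, Σx² = 2689.57
Sxx = Σx² − (Σx)²/n = 2689.57 − 2131.935 = 557.635
Sxy = Σxy − (Σx)(Σy)/n = 8087.4 − 6899.1 = 1188.3
b = Sxy/Sxx = 1188.3/557.635 = 2.130964
a = ȳ − b·x̄ = 61 − 2.130964·18.85 = 20.831332

20.831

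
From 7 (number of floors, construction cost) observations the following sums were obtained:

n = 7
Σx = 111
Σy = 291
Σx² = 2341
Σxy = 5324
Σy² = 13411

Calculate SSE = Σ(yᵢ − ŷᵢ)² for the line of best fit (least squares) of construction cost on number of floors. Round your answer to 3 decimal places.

Sxx = Σx² − (Σx)²/n = 2341 − 1760.142857 = 580.857143
Sxy = Σxy − (Σx)(Σy)/n = 5324 − 4614.428571 = 709.571429
Syy = Σy² − (Σy)²/n = 13411 − 12097.285714 = 1313.714286
b = Sxy/Sxx = 709.571429/580.857143 = 1.221594
SSE = Syy − b·Sxy = 1313.714286 − 1.221594·709.571429 = 446.906296

446.906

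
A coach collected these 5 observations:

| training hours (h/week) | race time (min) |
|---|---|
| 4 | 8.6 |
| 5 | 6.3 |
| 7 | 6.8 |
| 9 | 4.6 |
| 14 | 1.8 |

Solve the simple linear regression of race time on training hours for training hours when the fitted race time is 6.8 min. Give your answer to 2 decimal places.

5.90

n = 5, Σx = 39, Σy = 28.1, Σxy = 180.1, Σx² = 367
Sxx = Σx² − (Σx)²/n = 367 − 304.2 = 62.8
Sxy = Σxy − (Σx)(Σy)/n = 180.1 − 219.18 = -39.08
b = Sxy/Sxx = -39.08/62.8 = -0.622293
a = ȳ − b·x̄ = 5.62 − (-0.622293)·7.8 = 10.473885
Set a + b·x = 6.8: x = (6.8 − 10.473885) / (-0.622293) = 5.903787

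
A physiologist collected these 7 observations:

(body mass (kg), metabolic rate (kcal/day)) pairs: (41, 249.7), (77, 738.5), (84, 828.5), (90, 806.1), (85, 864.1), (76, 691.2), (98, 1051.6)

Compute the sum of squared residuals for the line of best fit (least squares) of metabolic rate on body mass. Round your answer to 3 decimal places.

12452.608

n = 7, Σx = 551, Σy = 5229.7, Σxy = 438281.7, Σx² = 45371, Σy² = 4274230.61
Sxx = Σx² − (Σx)²/n = 45371 − 43371.571429 = 1999.428571
Sxy = Σxy − (Σx)(Σy)/n = 438281.7 − 411652.1 = 26629.6
Syy = Σy² − (Σy)²/n = 4274230.61 − 3907108.87 = 367121.74
b = Sxy/Sxx = 26629.6/1999.428571 = 13.318605
SSE = Syy − b·Sxy = 367121.74 − 13.318605·26629.6 = 12452.607882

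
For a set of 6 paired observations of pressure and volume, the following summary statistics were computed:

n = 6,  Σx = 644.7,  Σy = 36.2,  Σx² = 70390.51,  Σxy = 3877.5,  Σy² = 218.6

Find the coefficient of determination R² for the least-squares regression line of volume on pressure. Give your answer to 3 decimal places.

Sxx = Σx² − (Σx)²/n = 70390.51 − 69273.015 = 1117.495
Sxy = Σxy − (Σx)(Σy)/n = 3877.5 − 3889.69 = -12.19
Syy = Σy² − (Σy)²/n = 218.6 − 218.406667 = 0.193333
R² = Sxy²/(Sxx·Syy) = (-12.19)²/(1117.495·0.193333) = 0.687789

0.688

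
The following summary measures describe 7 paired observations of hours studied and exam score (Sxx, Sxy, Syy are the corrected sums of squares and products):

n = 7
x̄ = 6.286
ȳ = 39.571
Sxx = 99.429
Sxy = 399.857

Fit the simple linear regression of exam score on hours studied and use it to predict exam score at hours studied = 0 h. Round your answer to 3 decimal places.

14.292

b = Sxy/Sxx = 399.857/99.429 = 4.021533
a = ȳ − b·x̄ = 39.571 − 4.021533·6.286 = 14.291644
ŷ(0) = a + b·0 = 14.291644 + 4.021533·0 = 14.291644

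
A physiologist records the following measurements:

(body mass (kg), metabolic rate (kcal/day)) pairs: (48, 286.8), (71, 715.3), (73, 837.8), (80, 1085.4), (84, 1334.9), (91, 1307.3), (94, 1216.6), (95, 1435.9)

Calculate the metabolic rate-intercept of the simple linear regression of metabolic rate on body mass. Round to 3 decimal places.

-874.963

n = 8, Σx = 636, Σy = 8220, Σxy = 694410.9, Σx² = 52272
Sxx = Σx² − (Σx)²/n = 52272 − 50562 = 1710
Sxy = Σxy − (Σx)(Σy)/n = 694410.9 − 653490 = 40920.9
b = Sxy/Sxx = 40920.9/1710 = 23.930351
a = ȳ − b·x̄ = 1027.5 − 23.930351·79.5 = -874.962895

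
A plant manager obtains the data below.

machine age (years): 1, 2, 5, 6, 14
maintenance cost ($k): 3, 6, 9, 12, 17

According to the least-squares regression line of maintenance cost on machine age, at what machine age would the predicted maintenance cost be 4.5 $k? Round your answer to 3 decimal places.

n = 5, Σx = 28, Σy = 47, Σxy = 370, Σx² = 262
Sxx = Σx² − (Σx)²/n = 262 − 156.8 = 105.2
Sxy = Σxy − (Σx)(Σy)/n = 370 − 263.2 = 106.8
b = Sxy/Sxx = 106.8/105.2 = 1.015209
a = ȳ − b·x̄ = 9.4 − 1.015209·5.6 = 3.714829
Set a + b·x = 4.5: x = (4.5 − 3.714829) / 1.015209 = 0.773408

0.773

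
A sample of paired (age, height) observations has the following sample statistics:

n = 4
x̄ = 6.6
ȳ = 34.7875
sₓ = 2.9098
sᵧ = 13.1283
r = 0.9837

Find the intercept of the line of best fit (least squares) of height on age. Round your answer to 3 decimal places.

b = r · sᵧ/sₓ = 0.9837 · 13.1283/2.9098 = 4.438212
a = ȳ − b·x̄ = 34.7875 − 4.438212·6.6 = 5.495302

5.495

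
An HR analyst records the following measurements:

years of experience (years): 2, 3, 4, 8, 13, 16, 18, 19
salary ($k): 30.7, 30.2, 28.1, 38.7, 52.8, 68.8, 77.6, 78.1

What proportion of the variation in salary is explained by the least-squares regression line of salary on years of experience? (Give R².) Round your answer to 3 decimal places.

0.964

n = 8, Σx = 83, Σy = 405, Σxy = 5241.9, Σx² = 1203, Σy² = 23784.48
Sxx = Σx² − (Σx)²/n = 1203 − 861.125 = 341.875
Sxy = Σxy − (Σx)(Σy)/n = 5241.9 − 4201.875 = 1040.025
Syy = Σy² − (Σy)²/n = 23784.48 − 20503.125 = 3281.355
R² = Sxy²/(Sxx·Syy) = (1040.025)²/(341.875·3281.355) = 0.964200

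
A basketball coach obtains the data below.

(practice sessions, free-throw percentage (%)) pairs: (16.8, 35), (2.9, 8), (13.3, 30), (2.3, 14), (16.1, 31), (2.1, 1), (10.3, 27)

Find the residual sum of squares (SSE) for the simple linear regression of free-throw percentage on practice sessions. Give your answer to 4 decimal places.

n = 7, Σx = 63.8, Σy = 146, Σxy = 1821.7, Σx² = 842.54, Σy² = 4076
Sxx = Σx² − (Σx)²/n = 842.54 − 581.491429 = 261.048571
Sxy = Σxy − (Σx)(Σy)/n = 1821.7 − 1330.685714 = 491.014286
Syy = Σy² − (Σy)²/n = 4076 − 3045.142857 = 1030.857143
b = Sxy/Sxx = 491.014286/261.048571 = 1.880931
SSE = Syy − b·Sxy = 1030.857143 − 1.880931·491.014286 = 107.293273

107.2933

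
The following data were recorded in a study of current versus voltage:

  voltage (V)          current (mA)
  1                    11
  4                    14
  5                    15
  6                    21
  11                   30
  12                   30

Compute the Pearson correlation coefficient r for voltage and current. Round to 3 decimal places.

n = 6, Σx = 39, Σy = 121, Σxy = 958, Σx² = 343, Σy² = 2783
Sxx = Σx² − (Σx)²/n = 343 − 253.5 = 89.5
Sxy = Σxy − (Σx)(Σy)/n = 958 − 786.5 = 171.5
Syy = Σy² − (Σy)²/n = 2783 − 2440.166667 = 342.833333
r = Sxy/√(Sxx·Syy) = 171.5/√(30683.583333) = 171.5/175.167301 = 0.979064

0.979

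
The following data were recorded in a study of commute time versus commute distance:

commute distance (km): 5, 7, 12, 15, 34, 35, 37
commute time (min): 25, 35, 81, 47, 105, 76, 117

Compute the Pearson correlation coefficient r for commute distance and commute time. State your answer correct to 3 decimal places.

0.858

n = 7, Σx = 145, Σy = 486, Σxy = 12606, Σx² = 4193, Σy² = 41110
Sxx = Σx² − (Σx)²/n = 4193 − 3003.571429 = 1189.428571
Sxy = Σxy − (Σx)(Σy)/n = 12606 − 10067.142857 = 2538.857143
Syy = Σy² − (Σy)²/n = 41110 − 33742.285714 = 7367.714286
r = Sxy/√(Sxx·Syy) = 2538.857143/√(8763369.877551) = 2538.857143/2960.298951 = 0.857635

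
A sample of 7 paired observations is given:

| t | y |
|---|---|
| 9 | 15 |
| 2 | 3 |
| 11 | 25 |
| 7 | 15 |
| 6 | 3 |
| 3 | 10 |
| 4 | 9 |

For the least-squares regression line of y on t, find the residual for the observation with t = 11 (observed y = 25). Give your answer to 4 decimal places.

3.8058

n = 7, Σx = 42, Σy = 80, Σxy = 605, Σx² = 316
Sxx = Σx² − (Σx)²/n = 316 − 252 = 64
Sxy = Σxy − (Σx)(Σy)/n = 605 − 480 = 125
b = Sxy/Sxx = 125/64 = 1.953125
a = ȳ − b·x̄ = 11.428571 − 1.953125·6 = -0.290179
ŷ(11) = -0.290179 + 1.953125·11 = 21.194196
residual = y − ŷ = 25 − 21.194196 = 3.805804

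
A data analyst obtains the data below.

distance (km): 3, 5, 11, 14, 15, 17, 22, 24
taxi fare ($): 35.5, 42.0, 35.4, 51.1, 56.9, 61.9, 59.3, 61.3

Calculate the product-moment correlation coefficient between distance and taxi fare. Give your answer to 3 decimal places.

0.864

n = 8, Σx = 111, Σy = 403.4, Σxy = 6102.9, Σx² = 1925, Σy² = 21232.02
Sxx = Σx² − (Σx)²/n = 1925 − 1540.125 = 384.875
Sxy = Σxy − (Σx)(Σy)/n = 6102.9 − 5597.175 = 505.725
Syy = Σy² − (Σy)²/n = 21232.02 − 20341.445 = 890.575
r = Sxy/√(Sxx·Syy) = 505.725/√(342760.053125) = 505.725/585.457132 = 0.863812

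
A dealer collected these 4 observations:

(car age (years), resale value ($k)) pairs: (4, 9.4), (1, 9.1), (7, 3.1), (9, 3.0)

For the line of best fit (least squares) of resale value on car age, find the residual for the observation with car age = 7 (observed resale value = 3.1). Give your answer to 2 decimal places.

n = 4, Σx = 21, Σy = 24.6, Σxy = 95.4, Σx² = 147
Sxx = Σx² − (Σx)²/n = 147 − 110.25 = 36.75
Sxy = Σxy − (Σx)(Σy)/n = 95.4 − 129.15 = -33.75
b = Sxy/Sxx = -33.75/36.75 = -0.918367
a = ȳ − b·x̄ = 6.15 − (-0.918367)·5.25 = 10.971429
ŷ(7) = 10.971429 + (-0.918367)·7 = 4.542857
residual = y − ŷ = 3.1 − 4.542857 = -1.442857

-1.44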